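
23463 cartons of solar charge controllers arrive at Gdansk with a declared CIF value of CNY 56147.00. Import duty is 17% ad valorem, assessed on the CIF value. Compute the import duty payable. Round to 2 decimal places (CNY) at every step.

Import duty: CNY 9544.99

Import duty = 56147.00 × 17% = 9544.99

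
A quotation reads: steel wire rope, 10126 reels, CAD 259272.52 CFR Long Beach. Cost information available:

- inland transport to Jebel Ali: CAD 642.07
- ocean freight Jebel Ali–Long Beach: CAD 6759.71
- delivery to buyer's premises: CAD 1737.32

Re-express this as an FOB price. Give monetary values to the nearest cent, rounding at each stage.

Not relevant to the conversion: inland to port — on the seller under both CFR and FOB; already in the CFR price and stays in the FOB price. delivery — on the buyer under both terms; not part of either seller's price.
From CFR to FOB, the seller no longer bears: freight.
FOB price = 259272.52 − 6759.71 = 252512.81

FOB price: CAD 252512.81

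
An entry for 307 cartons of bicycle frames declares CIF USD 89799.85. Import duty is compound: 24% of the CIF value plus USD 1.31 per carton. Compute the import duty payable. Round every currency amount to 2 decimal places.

Import duty: USD 21954.13

Ad valorem component: 89799.85 × 24% = 21551.96
Specific component: 307 × 1.31 = 402.17
Import duty = 21551.96 + 402.17 = 21954.13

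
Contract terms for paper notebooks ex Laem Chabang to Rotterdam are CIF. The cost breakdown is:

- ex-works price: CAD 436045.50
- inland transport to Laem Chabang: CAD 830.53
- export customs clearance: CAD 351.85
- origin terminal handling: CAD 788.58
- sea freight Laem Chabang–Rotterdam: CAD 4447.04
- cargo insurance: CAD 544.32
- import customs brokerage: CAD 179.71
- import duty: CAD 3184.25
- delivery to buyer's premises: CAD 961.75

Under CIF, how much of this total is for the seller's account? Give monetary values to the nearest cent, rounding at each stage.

CIF: the seller pays costs through ocean freight and marine insurance to the destination port.
Seller's account: goods 436045.50 + inland to port 830.53 + export clearance 351.85 + origin terminal 788.58 + freight 4447.04 + insurance 544.32 = 443007.82
Buyer's account: brokerage 179.71 + duty 3184.25 + delivery 961.75 = 4325.71

Seller's account: CAD 443007.82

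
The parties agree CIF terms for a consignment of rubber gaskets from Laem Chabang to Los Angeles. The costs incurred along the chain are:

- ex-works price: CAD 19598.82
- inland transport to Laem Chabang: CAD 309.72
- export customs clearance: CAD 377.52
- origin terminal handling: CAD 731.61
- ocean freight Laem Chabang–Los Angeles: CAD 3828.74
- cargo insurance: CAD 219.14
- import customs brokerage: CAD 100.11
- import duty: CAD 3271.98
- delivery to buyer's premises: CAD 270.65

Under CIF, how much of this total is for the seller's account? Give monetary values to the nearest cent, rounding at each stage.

Seller's account: CAD 25065.55

CIF: the seller pays costs through ocean freight and marine insurance to the destination port.
Seller's account: goods 19598.82 + inland to port 309.72 + export clearance 377.52 + origin terminal 731.61 + freight 3828.74 + insurance 219.14 = 25065.55
Buyer's account: brokerage 100.11 + duty 3271.98 + delivery 270.65 = 3642.74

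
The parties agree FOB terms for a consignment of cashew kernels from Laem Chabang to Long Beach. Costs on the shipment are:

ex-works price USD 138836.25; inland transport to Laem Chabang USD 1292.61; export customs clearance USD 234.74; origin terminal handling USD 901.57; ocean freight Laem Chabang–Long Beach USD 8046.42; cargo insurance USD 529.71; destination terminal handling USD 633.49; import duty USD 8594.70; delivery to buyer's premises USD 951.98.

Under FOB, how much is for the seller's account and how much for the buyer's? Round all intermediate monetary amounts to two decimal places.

FOB: the seller bears costs until goods are on board at the origin port; the buyer bears freight, insurance and all costs thereafter.
Seller's account: goods 138836.25 + inland to port 1292.61 + export clearance 234.74 + origin terminal 901.57 = 141265.17
Buyer's account: freight 8046.42 + insurance 529.71 + destination terminal 633.49 + duty 8594.70 + delivery 951.98 = 18756.30

Seller: USD 141265.17; buyer: USD 18756.30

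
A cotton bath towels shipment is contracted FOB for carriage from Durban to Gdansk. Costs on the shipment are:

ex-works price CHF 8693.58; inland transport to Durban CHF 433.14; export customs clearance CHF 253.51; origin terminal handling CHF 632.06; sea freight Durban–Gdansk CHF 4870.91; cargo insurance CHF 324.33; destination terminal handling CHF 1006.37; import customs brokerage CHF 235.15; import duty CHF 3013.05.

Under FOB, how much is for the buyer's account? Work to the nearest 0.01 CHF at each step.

Buyer's account: CHF 9449.81

FOB: the seller bears costs until goods are on board at the origin port; the buyer bears freight, insurance and all costs thereafter.
Seller's account: goods 8693.58 + inland to port 433.14 + export clearance 253.51 + origin terminal 632.06 = 10012.29
Buyer's account: freight 4870.91 + insurance 324.33 + destination terminal 1006.37 + brokerage 235.15 + duty 3013.05 = 9449.81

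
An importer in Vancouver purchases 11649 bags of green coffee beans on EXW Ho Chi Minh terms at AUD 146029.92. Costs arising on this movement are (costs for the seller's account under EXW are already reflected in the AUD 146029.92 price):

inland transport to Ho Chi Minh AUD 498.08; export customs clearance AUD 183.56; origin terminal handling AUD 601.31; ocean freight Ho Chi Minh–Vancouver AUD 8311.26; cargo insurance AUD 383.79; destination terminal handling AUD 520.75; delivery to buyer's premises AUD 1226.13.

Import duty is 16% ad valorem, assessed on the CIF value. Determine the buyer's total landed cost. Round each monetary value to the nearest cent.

EXW: the seller makes goods available at their premises; the buyer bears all onward costs.
CIF value = EXW price + inland to port + export clearance + origin terminal + freight + insurance = 146029.92 + 498.08 + 183.56 + 601.31 + 8311.26 + 383.79 = 156007.92
Import duty = 156007.92 × 16% = 24961.27
Buyer bears: inland to port 498.08 + export clearance 183.56 + origin terminal 601.31 + freight 8311.26 + insurance 383.79 + destination terminal 520.75 + delivery 1226.13 + duty 24961.27 = 36686.15
Landed cost = invoice 146029.92 + 36686.15 = 182716.07

Total landed cost: AUD 182716.07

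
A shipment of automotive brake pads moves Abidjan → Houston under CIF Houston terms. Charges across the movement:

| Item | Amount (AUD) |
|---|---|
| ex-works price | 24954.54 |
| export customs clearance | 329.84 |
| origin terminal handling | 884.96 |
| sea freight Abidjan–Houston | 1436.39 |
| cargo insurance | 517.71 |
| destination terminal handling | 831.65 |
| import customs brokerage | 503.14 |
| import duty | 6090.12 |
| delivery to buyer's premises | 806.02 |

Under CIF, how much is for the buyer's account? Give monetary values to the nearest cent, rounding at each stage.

Buyer's account: AUD 8230.93

CIF: the seller pays costs through ocean freight and marine insurance to the destination port.
Seller's account: goods 24954.54 + export clearance 329.84 + origin terminal 884.96 + freight 1436.39 + insurance 517.71 = 28123.44
Buyer's account: destination terminal 831.65 + brokerage 503.14 + duty 6090.12 + delivery 806.02 = 8230.93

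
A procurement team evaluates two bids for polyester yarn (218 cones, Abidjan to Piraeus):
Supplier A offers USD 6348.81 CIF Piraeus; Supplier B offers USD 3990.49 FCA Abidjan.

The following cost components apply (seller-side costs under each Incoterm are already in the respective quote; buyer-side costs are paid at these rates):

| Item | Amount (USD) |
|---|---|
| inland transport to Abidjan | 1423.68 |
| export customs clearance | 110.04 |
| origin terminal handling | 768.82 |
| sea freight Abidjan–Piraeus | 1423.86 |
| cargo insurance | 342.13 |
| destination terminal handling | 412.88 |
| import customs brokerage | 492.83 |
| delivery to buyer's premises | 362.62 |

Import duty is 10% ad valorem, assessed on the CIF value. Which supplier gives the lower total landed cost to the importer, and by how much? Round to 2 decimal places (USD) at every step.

Supplier A is cheaper by USD 194.14

Supplier A (CIF):
The CIF price already equals the CIF value: 6348.81
Import duty = 6348.81 × 10% = 634.88
Buyer bears (A): 412.88 + 492.83 + 362.62 = 1268.33
Landed cost (A) = invoice 6348.81 + 1268.33 + duty 634.88 = 8252.02
Supplier B (FCA):
CIF value = FCA price + origin terminal + freight + insurance = 3990.49 + 768.82 + 1423.86 + 342.13 = 6525.30
Import duty = 6525.30 × 10% = 652.53
Buyer bears (B): 768.82 + 1423.86 + 342.13 + 412.88 + 492.83 + 362.62 = 3803.14
Landed cost (B) = invoice 3990.49 + 3803.14 + duty 652.53 = 8446.16
Difference = |8252.02 − 8446.16| = 194.14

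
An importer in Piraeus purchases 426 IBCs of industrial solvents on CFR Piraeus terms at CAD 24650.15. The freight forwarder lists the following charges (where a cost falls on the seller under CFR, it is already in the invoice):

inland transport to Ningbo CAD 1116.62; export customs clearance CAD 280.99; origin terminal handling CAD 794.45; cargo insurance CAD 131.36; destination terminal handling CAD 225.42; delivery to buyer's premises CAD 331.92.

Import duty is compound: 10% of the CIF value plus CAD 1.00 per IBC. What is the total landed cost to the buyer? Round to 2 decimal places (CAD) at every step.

Total landed cost: CAD 28243.00

CFR: the seller pays costs through ocean freight to the destination port, but not insurance.
Already in the invoice (seller's account under CFR): inland to port, export clearance, origin terminal — exclude.
CIF value = CFR price + insurance = 24650.15 + 131.36 = 24781.51
Ad valorem component: 24781.51 × 10% = 2478.15
Specific component: 426 × 1.00 = 426.00
Import duty = 2478.15 + 426.00 = 2904.15
Buyer bears: insurance 131.36 + destination terminal 225.42 + delivery 331.92 + duty 2904.15 = 3592.85
Landed cost = invoice 24650.15 + 3592.85 = 28243.00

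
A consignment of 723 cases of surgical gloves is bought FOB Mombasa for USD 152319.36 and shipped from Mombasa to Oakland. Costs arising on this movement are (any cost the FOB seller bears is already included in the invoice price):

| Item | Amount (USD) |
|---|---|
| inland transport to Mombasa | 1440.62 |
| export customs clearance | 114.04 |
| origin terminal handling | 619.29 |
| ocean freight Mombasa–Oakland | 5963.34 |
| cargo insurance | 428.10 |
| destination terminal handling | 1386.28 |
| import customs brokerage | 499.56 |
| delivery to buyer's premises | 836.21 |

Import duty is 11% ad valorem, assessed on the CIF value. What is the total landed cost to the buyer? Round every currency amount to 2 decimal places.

Total landed cost: USD 178891.04

FOB: the seller bears costs until goods are on board at the origin port; the buyer bears freight, insurance and all costs thereafter.
Already in the invoice (seller's account under FOB): inland to port, export clearance, origin terminal — exclude.
CIF value = FOB price + freight + insurance = 152319.36 + 5963.34 + 428.10 = 158710.80
Import duty = 158710.80 × 11% = 17458.19
Buyer bears: freight 5963.34 + insurance 428.10 + destination terminal 1386.28 + brokerage 499.56 + delivery 836.21 + duty 17458.19 = 26571.68
Landed cost = invoice 152319.36 + 26571.68 = 178891.04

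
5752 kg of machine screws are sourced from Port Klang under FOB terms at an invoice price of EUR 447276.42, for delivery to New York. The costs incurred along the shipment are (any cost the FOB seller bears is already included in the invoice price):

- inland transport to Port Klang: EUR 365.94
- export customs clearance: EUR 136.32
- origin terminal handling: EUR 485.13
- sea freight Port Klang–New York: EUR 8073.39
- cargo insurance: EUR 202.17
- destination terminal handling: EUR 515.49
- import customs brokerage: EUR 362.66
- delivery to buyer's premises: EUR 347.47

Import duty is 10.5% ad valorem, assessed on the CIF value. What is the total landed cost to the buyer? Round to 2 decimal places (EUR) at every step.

FOB: the seller bears costs until goods are on board at the origin port; the buyer bears freight, insurance and all costs thereafter.
Already in the invoice (seller's account under FOB): inland to port, export clearance, origin terminal — exclude.
CIF value = FOB price + freight + insurance = 447276.42 + 8073.39 + 202.17 = 455551.98
Import duty = 455551.98 × 10.5% = 47832.96
Buyer bears: freight 8073.39 + insurance 202.17 + destination terminal 515.49 + brokerage 362.66 + delivery 347.47 + duty 47832.96 = 57334.14
Landed cost = invoice 447276.42 + 57334.14 = 504610.56

Total landed cost: EUR 504610.56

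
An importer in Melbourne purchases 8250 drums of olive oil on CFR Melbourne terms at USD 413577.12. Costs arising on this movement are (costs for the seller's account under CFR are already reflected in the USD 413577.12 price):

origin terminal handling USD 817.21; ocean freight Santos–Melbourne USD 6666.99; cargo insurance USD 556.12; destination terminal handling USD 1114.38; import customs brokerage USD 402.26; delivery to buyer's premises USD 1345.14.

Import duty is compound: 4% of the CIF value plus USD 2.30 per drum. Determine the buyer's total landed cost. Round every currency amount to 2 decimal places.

CFR: the seller pays costs through ocean freight to the destination port, but not insurance.
Already in the invoice (seller's account under CFR): origin terminal, freight — exclude.
CIF value = CFR price + insurance = 413577.12 + 556.12 = 414133.24
Ad valorem component: 414133.24 × 4% = 16565.33
Specific component: 8250 × 2.30 = 18975.00
Import duty = 16565.33 + 18975.00 = 35540.33
Buyer bears: insurance 556.12 + destination terminal 1114.38 + brokerage 402.26 + delivery 1345.14 + duty 35540.33 = 38958.23
Landed cost = invoice 413577.12 + 38958.23 = 452535.35

Total landed cost: USD 452535.35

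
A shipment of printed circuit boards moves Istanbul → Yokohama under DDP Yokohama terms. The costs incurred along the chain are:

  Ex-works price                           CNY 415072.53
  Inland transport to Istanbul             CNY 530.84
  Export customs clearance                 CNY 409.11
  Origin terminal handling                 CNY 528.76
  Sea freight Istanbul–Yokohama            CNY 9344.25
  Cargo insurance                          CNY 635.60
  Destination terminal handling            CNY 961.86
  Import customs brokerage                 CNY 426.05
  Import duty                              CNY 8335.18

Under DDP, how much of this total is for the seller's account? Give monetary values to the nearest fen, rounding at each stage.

DDP: the seller bears all costs including import duty.
Seller's account: goods 415072.53 + inland to port 530.84 + export clearance 409.11 + origin terminal 528.76 + freight 9344.25 + insurance 635.60 + destination terminal 961.86 + brokerage 426.05 + duty 8335.18 = 436244.18
Buyer's account: 0.00

Seller's account: CNY 436244.18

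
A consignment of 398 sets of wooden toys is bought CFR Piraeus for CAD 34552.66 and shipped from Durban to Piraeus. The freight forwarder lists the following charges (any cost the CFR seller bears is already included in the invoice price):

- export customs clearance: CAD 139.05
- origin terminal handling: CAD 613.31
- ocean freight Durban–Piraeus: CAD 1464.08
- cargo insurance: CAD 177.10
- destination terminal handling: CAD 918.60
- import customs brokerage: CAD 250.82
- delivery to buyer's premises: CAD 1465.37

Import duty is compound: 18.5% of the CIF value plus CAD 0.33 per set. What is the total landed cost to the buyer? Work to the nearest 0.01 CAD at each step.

CFR: the seller pays costs through ocean freight to the destination port, but not insurance.
Already in the invoice (seller's account under CFR): export clearance, origin terminal, freight — exclude.
CIF value = CFR price + insurance = 34552.66 + 177.10 = 34729.76
Ad valorem component: 34729.76 × 18.5% = 6425.01
Specific component: 398 × 0.33 = 131.34
Import duty = 6425.01 + 131.34 = 6556.35
Buyer bears: insurance 177.10 + destination terminal 918.60 + brokerage 250.82 + delivery 1465.37 + duty 6556.35 = 9368.24
Landed cost = invoice 34552.66 + 9368.24 = 43920.90

Total landed cost: CAD 43920.90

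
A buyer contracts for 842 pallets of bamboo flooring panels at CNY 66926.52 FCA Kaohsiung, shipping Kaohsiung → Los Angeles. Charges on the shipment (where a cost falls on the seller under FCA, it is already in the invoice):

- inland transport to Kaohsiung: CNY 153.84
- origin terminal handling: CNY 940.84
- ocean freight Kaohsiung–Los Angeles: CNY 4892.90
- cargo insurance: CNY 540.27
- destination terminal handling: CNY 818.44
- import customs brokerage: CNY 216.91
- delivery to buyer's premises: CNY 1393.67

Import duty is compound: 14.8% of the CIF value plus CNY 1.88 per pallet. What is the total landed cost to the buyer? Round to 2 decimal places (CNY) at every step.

FCA: the seller delivers export-cleared goods to the carrier; the buyer bears costs from that point.
Already in the invoice (seller's account under FCA): inland to port — exclude.
CIF value = FCA price + origin terminal + freight + insurance = 66926.52 + 940.84 + 4892.90 + 540.27 = 73300.53
Ad valorem component: 73300.53 × 14.8% = 10848.48
Specific component: 842 × 1.88 = 1582.96
Import duty = 10848.48 + 1582.96 = 12431.44
Buyer bears: origin terminal 940.84 + freight 4892.90 + insurance 540.27 + destination terminal 818.44 + brokerage 216.91 + delivery 1393.67 + duty 12431.44 = 21234.47
Landed cost = invoice 66926.52 + 21234.47 = 88160.99

Total landed cost: CNY 88160.99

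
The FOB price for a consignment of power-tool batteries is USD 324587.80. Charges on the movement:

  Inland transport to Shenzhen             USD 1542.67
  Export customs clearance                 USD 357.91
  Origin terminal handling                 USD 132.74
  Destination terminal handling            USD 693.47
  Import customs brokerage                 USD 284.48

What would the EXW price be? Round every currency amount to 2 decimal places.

Not relevant to the conversion: brokerage, destination terminal — on the buyer under both terms; not part of either seller's price.
From FOB to EXW, the seller no longer bears: inland to port, export clearance, origin terminal.
EXW price = 324587.80 − 1542.67 − 357.91 − 132.74 = 322554.48

EXW price: USD 322554.48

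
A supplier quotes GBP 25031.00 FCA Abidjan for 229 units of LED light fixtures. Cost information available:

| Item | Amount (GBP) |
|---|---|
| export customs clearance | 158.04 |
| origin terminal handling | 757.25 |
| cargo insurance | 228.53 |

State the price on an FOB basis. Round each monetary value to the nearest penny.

FOB price: GBP 25788.25

Not relevant to the conversion: export clearance — on the seller under both FCA and FOB; already in the FCA price and stays in the FOB price. insurance — on the buyer under both terms; not part of either seller's price.
From FCA to FOB, the seller additionally bears: origin terminal.
FOB price = 25031.00 + 757.25 = 25788.25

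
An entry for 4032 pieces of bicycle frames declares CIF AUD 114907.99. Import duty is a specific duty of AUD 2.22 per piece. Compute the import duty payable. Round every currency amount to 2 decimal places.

Import duty: AUD 8951.04

Import duty = 4032 × 2.22 = 8951.04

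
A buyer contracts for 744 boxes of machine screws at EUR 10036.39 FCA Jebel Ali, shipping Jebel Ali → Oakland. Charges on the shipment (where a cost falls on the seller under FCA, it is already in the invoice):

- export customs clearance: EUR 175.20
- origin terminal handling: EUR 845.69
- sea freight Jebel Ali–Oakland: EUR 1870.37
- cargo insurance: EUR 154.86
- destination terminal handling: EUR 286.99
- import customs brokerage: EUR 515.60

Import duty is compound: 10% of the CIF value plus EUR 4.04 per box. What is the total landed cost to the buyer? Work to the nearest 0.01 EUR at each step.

Total landed cost: EUR 18006.39

FCA: the seller delivers export-cleared goods to the carrier; the buyer bears costs from that point.
Already in the invoice (seller's account under FCA): export clearance — exclude.
CIF value = FCA price + origin terminal + freight + insurance = 10036.39 + 845.69 + 1870.37 + 154.86 = 12907.31
Ad valorem component: 12907.31 × 10% = 1290.73
Specific component: 744 × 4.04 = 3005.76
Import duty = 1290.73 + 3005.76 = 4296.49
Buyer bears: origin terminal 845.69 + freight 1870.37 + insurance 154.86 + destination terminal 286.99 + brokerage 515.60 + duty 4296.49 = 7970.00
Landed cost = invoice 10036.39 + 7970.00 = 18006.39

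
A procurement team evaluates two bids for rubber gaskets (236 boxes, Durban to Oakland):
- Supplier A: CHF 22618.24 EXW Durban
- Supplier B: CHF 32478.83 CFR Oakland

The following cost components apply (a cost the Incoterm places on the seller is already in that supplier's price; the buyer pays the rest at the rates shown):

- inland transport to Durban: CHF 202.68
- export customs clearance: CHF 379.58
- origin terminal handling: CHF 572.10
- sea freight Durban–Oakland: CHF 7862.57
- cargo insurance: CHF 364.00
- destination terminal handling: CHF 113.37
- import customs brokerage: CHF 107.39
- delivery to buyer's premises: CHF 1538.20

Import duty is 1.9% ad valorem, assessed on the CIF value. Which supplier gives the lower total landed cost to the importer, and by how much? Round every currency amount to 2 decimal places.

Supplier A (EXW):
CIF value = EXW price + inland to port + export clearance + origin terminal + freight + insurance = 22618.24 + 202.68 + 379.58 + 572.10 + 7862.57 + 364.00 = 31999.17
Import duty = 31999.17 × 1.9% = 607.98
Buyer bears (A): 202.68 + 379.58 + 572.10 + 7862.57 + 364.00 + 113.37 + 107.39 + 1538.20 = 11139.89
Landed cost (A) = invoice 22618.24 + 11139.89 + duty 607.98 = 34366.11
Supplier B (CFR):
CIF value = CFR price + insurance = 32478.83 + 364.00 = 32842.83
Import duty = 32842.83 × 1.9% = 624.01
Buyer bears (B): 364.00 + 113.37 + 107.39 + 1538.20 = 2122.96
Landed cost (B) = invoice 32478.83 + 2122.96 + duty 624.01 = 35225.80
Difference = |34366.11 − 35225.80| = 859.69

Supplier A is cheaper by CHF 859.69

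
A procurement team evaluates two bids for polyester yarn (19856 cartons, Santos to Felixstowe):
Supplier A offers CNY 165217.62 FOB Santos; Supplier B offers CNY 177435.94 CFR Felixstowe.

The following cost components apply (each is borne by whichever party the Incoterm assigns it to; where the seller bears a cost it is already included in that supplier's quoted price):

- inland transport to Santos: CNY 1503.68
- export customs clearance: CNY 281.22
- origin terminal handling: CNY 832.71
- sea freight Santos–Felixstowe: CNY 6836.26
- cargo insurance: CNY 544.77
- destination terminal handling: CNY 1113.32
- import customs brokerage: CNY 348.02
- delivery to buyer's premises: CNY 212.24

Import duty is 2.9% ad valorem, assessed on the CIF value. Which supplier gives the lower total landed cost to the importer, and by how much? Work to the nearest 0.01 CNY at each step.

Supplier A (FOB):
CIF value = FOB price + freight + insurance = 165217.62 + 6836.26 + 544.77 = 172598.65
Import duty = 172598.65 × 2.9% = 5005.36
Buyer bears (A): 6836.26 + 544.77 + 1113.32 + 348.02 + 212.24 = 9054.61
Landed cost (A) = invoice 165217.62 + 9054.61 + duty 5005.36 = 179277.59
Supplier B (CFR):
CIF value = CFR price + insurance = 177435.94 + 544.77 = 177980.71
Import duty = 177980.71 × 2.9% = 5161.44
Buyer bears (B): 544.77 + 1113.32 + 348.02 + 212.24 = 2218.35
Landed cost (B) = invoice 177435.94 + 2218.35 + duty 5161.44 = 184815.73
Difference = |179277.59 − 184815.73| = 5538.14

Supplier A is cheaper by CNY 5538.14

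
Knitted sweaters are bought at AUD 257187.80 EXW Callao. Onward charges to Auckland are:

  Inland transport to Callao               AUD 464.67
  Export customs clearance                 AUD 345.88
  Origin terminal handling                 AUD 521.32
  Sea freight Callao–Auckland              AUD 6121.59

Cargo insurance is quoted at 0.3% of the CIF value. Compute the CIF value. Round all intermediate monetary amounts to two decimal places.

CIF value: AUD 265437.57

Let C be the CIF value. C = EXW price + pre-shipment costs + freight + 0.3% × C
C − 0.3% × C = 257187.80 + 464.67 + 345.88 + 521.32 + 6121.59
0.997 × C = 264641.26
C = 264641.26 / 0.997 = 265437.57
Insurance premium = 0.3% × 265437.57 = 796.31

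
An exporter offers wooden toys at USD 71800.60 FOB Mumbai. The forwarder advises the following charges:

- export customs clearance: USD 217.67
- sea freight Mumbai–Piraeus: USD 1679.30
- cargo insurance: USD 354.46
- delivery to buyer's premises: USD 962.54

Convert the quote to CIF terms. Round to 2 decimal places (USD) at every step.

CIF price: USD 73834.36

Not relevant to the conversion: export clearance — on the seller under both FOB and CIF; already in the FOB price and stays in the CIF price. delivery — on the buyer under both terms; not part of either seller's price.
From FOB to CIF, the seller additionally bears: freight, insurance.
CIF price = 71800.60 + 1679.30 + 354.46 = 73834.36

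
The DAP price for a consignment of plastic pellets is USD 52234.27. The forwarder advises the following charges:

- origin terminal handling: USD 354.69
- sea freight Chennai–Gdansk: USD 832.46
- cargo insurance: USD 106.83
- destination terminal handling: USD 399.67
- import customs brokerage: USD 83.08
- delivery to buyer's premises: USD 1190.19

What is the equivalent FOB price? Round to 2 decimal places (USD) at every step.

Not relevant to the conversion: origin terminal — on the seller under both DAP and FOB; already in the DAP price and stays in the FOB price. brokerage — on the buyer under both terms; not part of either seller's price.
From DAP to FOB, the seller no longer bears: freight, insurance, destination terminal, delivery.
FOB price = 52234.27 − 832.46 − 106.83 − 399.67 − 1190.19 = 49705.12

FOB price: USD 49705.12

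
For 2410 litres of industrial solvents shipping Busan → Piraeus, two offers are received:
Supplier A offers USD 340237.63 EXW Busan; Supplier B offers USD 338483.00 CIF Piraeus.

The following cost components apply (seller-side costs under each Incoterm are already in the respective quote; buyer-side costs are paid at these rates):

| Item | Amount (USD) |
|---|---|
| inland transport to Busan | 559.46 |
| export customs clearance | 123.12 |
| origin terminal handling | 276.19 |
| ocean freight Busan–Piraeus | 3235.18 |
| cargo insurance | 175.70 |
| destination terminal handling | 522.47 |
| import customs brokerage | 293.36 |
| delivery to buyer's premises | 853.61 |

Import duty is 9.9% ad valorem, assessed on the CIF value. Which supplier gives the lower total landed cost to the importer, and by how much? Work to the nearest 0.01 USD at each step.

Supplier A (EXW):
CIF value = EXW price + inland to port + export clearance + origin terminal + freight + insurance = 340237.63 + 559.46 + 123.12 + 276.19 + 3235.18 + 175.70 = 344607.28
Import duty = 344607.28 × 9.9% = 34116.12
Buyer bears (A): 559.46 + 123.12 + 276.19 + 3235.18 + 175.70 + 522.47 + 293.36 + 853.61 = 6039.09
Landed cost (A) = invoice 340237.63 + 6039.09 + duty 34116.12 = 380392.84
Supplier B (CIF):
The CIF price already equals the CIF value: 338483.00
Import duty = 338483.00 × 9.9% = 33509.82
Buyer bears (B): 522.47 + 293.36 + 853.61 = 1669.44
Landed cost (B) = invoice 338483.00 + 1669.44 + duty 33509.82 = 373662.26
Difference = |380392.84 − 373662.26| = 6730.58

Supplier B is cheaper by USD 6730.58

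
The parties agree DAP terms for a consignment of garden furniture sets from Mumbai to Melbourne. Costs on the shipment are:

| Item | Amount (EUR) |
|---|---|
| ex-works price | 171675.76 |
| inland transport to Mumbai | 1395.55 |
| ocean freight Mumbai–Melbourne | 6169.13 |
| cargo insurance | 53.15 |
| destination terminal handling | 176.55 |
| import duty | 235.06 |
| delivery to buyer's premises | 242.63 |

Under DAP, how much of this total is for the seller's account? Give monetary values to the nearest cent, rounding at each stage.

Seller's account: EUR 179712.77

DAP: the seller bears all costs to the named destination except import duty and clearance.
Seller's account: goods 171675.76 + inland to port 1395.55 + freight 6169.13 + insurance 53.15 + destination terminal 176.55 + delivery 242.63 = 179712.77
Buyer's account: duty 235.06 = 235.06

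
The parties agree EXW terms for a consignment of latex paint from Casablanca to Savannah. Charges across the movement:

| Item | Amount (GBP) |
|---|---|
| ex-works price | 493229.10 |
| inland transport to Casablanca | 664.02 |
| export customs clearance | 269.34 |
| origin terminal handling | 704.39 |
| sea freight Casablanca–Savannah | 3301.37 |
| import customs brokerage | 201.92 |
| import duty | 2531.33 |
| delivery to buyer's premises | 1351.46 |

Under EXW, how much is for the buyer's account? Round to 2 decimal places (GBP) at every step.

Buyer's account: GBP 9023.83

EXW: the seller makes goods available at their premises; the buyer bears all onward costs.
Seller's account: goods 493229.10 = 493229.10
Buyer's account: inland to port 664.02 + export clearance 269.34 + origin terminal 704.39 + freight 3301.37 + brokerage 201.92 + duty 2531.33 + delivery 1351.46 = 9023.83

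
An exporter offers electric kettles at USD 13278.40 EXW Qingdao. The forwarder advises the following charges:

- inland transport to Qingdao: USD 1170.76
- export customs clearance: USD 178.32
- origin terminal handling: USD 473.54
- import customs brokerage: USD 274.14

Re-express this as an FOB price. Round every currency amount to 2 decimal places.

FOB price: USD 15101.02

Not relevant to the conversion: brokerage — on the buyer under both terms; not part of either seller's price.
From EXW to FOB, the seller additionally bears: inland to port, export clearance, origin terminal.
FOB price = 13278.40 + 1170.76 + 178.32 + 473.54 = 15101.02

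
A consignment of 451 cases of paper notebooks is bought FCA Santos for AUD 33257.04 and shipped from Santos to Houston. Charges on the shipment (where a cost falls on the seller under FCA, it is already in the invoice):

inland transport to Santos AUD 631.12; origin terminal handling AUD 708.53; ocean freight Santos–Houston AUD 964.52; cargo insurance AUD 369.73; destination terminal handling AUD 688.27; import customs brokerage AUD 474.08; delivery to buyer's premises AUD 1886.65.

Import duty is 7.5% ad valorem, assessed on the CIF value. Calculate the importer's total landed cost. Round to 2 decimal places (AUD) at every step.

FCA: the seller delivers export-cleared goods to the carrier; the buyer bears costs from that point.
Already in the invoice (seller's account under FCA): inland to port — exclude.
CIF value = FCA price + origin terminal + freight + insurance = 33257.04 + 708.53 + 964.52 + 369.73 = 35299.82
Import duty = 35299.82 × 7.5% = 2647.49
Buyer bears: origin terminal 708.53 + freight 964.52 + insurance 369.73 + destination terminal 688.27 + brokerage 474.08 + delivery 1886.65 + duty 2647.49 = 7739.27
Landed cost = invoice 33257.04 + 7739.27 = 40996.31

Total landed cost: AUD 40996.31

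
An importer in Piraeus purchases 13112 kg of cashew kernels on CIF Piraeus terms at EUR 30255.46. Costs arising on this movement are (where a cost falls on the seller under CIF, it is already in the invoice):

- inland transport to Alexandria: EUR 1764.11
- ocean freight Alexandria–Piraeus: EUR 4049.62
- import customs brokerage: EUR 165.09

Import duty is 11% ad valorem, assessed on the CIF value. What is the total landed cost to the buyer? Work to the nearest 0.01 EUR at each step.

Total landed cost: EUR 33748.65

CIF: the seller pays costs through ocean freight and marine insurance to the destination port.
Already in the invoice (seller's account under CIF): inland to port, freight — exclude.
The CIF price already equals the CIF value: 30255.46
Import duty = 30255.46 × 11% = 3328.10
Buyer bears: brokerage 165.09 + duty 3328.10 = 3493.19
Landed cost = invoice 30255.46 + 3493.19 = 33748.65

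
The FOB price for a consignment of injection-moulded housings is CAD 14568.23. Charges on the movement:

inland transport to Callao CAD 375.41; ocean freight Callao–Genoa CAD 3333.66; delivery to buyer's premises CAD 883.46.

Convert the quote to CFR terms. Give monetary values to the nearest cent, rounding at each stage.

Not relevant to the conversion: inland to port — on the seller under both FOB and CFR; already in the FOB price and stays in the CFR price. delivery — on the buyer under both terms; not part of either seller's price.
From FOB to CFR, the seller additionally bears: freight.
CFR price = 14568.23 + 3333.66 = 17901.89

CFR price: CAD 17901.89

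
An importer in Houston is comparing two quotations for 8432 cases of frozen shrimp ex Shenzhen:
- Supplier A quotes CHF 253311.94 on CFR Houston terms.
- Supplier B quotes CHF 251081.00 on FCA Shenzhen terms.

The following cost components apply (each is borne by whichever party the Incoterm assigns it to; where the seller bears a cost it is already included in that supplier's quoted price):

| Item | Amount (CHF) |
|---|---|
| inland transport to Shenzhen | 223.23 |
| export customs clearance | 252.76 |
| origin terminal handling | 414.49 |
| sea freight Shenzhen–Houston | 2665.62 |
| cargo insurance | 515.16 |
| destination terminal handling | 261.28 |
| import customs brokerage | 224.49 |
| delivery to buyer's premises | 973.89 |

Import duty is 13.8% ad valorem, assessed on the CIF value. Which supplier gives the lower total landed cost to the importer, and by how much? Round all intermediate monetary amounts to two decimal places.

Supplier A (CFR):
CIF value = CFR price + insurance = 253311.94 + 515.16 = 253827.10
Import duty = 253827.10 × 13.8% = 35028.14
Buyer bears (A): 515.16 + 261.28 + 224.49 + 973.89 = 1974.82
Landed cost (A) = invoice 253311.94 + 1974.82 + duty 35028.14 = 290314.90
Supplier B (FCA):
CIF value = FCA price + origin terminal + freight + insurance = 251081.00 + 414.49 + 2665.62 + 515.16 = 254676.27
Import duty = 254676.27 × 13.8% = 35145.33
Buyer bears (B): 414.49 + 2665.62 + 515.16 + 261.28 + 224.49 + 973.89 = 5054.93
Landed cost (B) = invoice 251081.00 + 5054.93 + duty 35145.33 = 291281.26
Difference = |290314.90 − 291281.26| = 966.36

Supplier A is cheaper by CHF 966.36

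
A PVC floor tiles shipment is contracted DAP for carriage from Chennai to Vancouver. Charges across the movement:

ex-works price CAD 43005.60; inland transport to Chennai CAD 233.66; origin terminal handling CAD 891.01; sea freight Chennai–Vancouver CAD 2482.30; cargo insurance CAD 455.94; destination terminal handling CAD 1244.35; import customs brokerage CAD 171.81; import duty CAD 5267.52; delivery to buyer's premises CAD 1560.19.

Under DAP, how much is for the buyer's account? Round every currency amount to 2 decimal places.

DAP: the seller bears all costs to the named destination except import duty and clearance.
Seller's account: goods 43005.60 + inland to port 233.66 + origin terminal 891.01 + freight 2482.30 + insurance 455.94 + destination terminal 1244.35 + delivery 1560.19 = 49873.05
Buyer's account: brokerage 171.81 + duty 5267.52 = 5439.33

Buyer's account: CAD 5439.33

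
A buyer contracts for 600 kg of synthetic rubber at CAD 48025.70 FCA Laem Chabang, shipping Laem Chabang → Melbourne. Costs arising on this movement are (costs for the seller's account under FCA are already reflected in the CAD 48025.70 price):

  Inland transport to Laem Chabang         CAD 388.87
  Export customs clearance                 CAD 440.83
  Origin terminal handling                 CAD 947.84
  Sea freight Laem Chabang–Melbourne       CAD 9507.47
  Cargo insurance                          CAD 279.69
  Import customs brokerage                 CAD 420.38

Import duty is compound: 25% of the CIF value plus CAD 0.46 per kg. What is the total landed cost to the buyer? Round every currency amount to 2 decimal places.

FCA: the seller delivers export-cleared goods to the carrier; the buyer bears costs from that point.
Already in the invoice (seller's account under FCA): inland to port, export clearance — exclude.
CIF value = FCA price + origin terminal + freight + insurance = 48025.70 + 947.84 + 9507.47 + 279.69 = 58760.70
Ad valorem component: 58760.70 × 25% = 14690.18
Specific component: 600 × 0.46 = 276.00
Import duty = 14690.18 + 276.00 = 14966.18
Buyer bears: origin terminal 947.84 + freight 9507.47 + insurance 279.69 + brokerage 420.38 + duty 14966.18 = 26121.56
Landed cost = invoice 48025.70 + 26121.56 = 74147.26

Total landed cost: CAD 74147.26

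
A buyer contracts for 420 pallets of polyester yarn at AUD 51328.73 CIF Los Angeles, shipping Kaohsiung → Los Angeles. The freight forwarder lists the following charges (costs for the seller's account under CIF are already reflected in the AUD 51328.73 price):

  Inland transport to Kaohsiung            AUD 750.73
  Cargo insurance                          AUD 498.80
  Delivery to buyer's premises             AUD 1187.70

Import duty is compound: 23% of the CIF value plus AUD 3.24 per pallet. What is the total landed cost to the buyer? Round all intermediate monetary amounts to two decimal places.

Total landed cost: AUD 65682.84

CIF: the seller pays costs through ocean freight and marine insurance to the destination port.
Already in the invoice (seller's account under CIF): inland to port, insurance — exclude.
The CIF price already equals the CIF value: 51328.73
Ad valorem component: 51328.73 × 23% = 11805.61
Specific component: 420 × 3.24 = 1360.80
Import duty = 11805.61 + 1360.80 = 13166.41
Buyer bears: delivery 1187.70 + duty 13166.41 = 14354.11
Landed cost = invoice 51328.73 + 14354.11 = 65682.84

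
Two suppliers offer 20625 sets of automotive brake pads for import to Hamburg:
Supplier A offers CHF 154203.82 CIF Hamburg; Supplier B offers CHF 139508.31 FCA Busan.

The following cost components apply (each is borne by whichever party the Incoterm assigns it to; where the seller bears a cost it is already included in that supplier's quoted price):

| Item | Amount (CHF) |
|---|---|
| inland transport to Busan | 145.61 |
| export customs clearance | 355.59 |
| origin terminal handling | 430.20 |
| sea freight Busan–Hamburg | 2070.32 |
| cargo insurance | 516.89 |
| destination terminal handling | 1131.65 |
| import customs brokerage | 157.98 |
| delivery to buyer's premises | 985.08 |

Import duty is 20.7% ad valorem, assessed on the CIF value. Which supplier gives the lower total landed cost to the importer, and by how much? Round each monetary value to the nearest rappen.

Supplier A (CIF):
The CIF price already equals the CIF value: 154203.82
Import duty = 154203.82 × 20.7% = 31920.19
Buyer bears (A): 1131.65 + 157.98 + 985.08 = 2274.71
Landed cost (A) = invoice 154203.82 + 2274.71 + duty 31920.19 = 188398.72
Supplier B (FCA):
CIF value = FCA price + origin terminal + freight + insurance = 139508.31 + 430.20 + 2070.32 + 516.89 = 142525.72
Import duty = 142525.72 × 20.7% = 29502.82
Buyer bears (B): 430.20 + 2070.32 + 516.89 + 1131.65 + 157.98 + 985.08 = 5292.12
Landed cost (B) = invoice 139508.31 + 5292.12 + duty 29502.82 = 174303.25
Difference = |188398.72 − 174303.25| = 14095.47

Supplier B is cheaper by CHF 14095.47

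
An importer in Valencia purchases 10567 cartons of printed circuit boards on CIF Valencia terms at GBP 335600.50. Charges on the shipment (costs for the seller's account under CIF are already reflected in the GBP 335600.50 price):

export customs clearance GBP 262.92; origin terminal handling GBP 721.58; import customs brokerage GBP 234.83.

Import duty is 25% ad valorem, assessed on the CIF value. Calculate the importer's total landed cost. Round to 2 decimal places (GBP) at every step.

Total landed cost: GBP 419735.46

CIF: the seller pays costs through ocean freight and marine insurance to the destination port.
Already in the invoice (seller's account under CIF): export clearance, origin terminal — exclude.
The CIF price already equals the CIF value: 335600.50
Import duty = 335600.50 × 25% = 83900.13
Buyer bears: brokerage 234.83 + duty 83900.13 = 84134.96
Landed cost = invoice 335600.50 + 84134.96 = 419735.46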